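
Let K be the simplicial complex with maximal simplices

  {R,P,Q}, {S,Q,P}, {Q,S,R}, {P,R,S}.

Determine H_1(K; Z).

Take the total order P < Q < R < S on the vertex set. Then K (dimension 2) consists of the simplices:

  0-simplices (4): P, Q, R, S
  1-simplices (6): PQ, PR, PS, QR, QS, RS
  2-simplices (4): PQR, PQS, PRS, QRS

giving chain groups C_0 ≅ Z^4, C_1 ≅ Z^6, C_2 ≅ Z^4.

Boundary ∂_1: C_1 → C_0 sends each edge [p,q] (with p < q) to q − p. For instance
  ∂QS = S − Q.
The resulting 4×6 matrix has rank 3, and its Smith normal form has invariant factors (1,1,1).

The boundary map ∂_2: C_2 → C_1 acts by ∂[p,q,r] = [q,r] − [p,r] + [p,q]. For instance
  ∂QRS = RS − QS + QR,
  ∂PQS = QS − PS + PQ.
As a 6×4 matrix over Z this has rank 3, with invariant factors (1,1,1).

From H_k ≅ ker(∂_k) / im(∂_{k+1}) we obtain:

  H_1: rank ker ∂_1 − rank ∂_2 = (6 − 3) − 3 = 0, and the invariant factors of ∂_2 are all 1, so H_1 = 0.

H_1 ≅ 0.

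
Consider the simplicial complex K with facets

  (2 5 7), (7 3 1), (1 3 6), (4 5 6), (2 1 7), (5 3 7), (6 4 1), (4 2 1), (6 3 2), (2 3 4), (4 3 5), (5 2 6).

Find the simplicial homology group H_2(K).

Order the vertices as 1 < 2 < 3 < 4 < 5 < 6 < 7. Listing each simplex with vertices in this order, K has dimension 2 with simplices:

  0-simplices (7): [1], [2], [3], [4], [5], [6], [7]
  1-simplices (18): [1,2], [1,3], [1,4], [1,6], [1,7], [2,3], [2,4], [2,5], [2,6], [2,7], [3,4], [3,5], [3,6], [3,7], [4,5], [4,6], [5,6], [5,7]
  2-simplices (12): [1,2,4], [1,2,7], [1,3,6], [1,3,7], [1,4,6], [2,3,4], [2,3,6], [2,5,6], [2,5,7], [3,4,5], [3,5,7], [4,5,6]

giving chain groups C_0 ≅ Z^7, C_1 ≅ Z^18, C_2 ≅ Z^12.

The boundary map ∂_1: C_1 → C_0 is given by ∂[p,q] = [q] − [p]. For instance
  ∂[5,7] = [7] − [5].
The 7×18 boundary matrix has rank 6 and Smith normal form diag(1,1,1,1,1,1).

∂_2: C_2 → C_1 maps a triangle to the signed sum of its edges. For instance
  ∂[2,3,4] = [3,4] − [2,4] + [2,3],
  ∂[2,3,6] = [3,6] − [2,6] + [2,3].
The 18×12 boundary matrix has rank 12 and Smith normal form diag(1,1,1,1,1,1,1,1,1,1,1,2).

Computing H_k = (kernel of ∂_k) / (image of ∂_{k+1}):

  H_2: rank ker ∂_2 − rank ∂_3 = (12 − 12) − 0 = 0, and there is no ∂_3, so H_2 ≅ 0.

(K is a triangulation of the real projective plane RP^2.)

H_2 = 0.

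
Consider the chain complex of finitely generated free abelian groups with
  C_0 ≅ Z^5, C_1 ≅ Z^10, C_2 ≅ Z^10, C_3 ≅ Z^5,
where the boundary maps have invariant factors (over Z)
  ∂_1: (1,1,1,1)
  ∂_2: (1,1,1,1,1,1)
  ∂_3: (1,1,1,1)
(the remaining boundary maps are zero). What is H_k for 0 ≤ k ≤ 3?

H_0 = Z,  H_1 = 0,  H_2 = 0,  H_3 = Z.

H_0: b_0 = 5 − 0 − 4 = 1; torsion from ∂_1 factors > 1: none. So H_0 = Z.
H_1: b_1 = 10 − 4 − 6 = 0; torsion from ∂_2 factors > 1: none. So H_1 = 0.
H_2: b_2 = 10 − 6 − 4 = 0; torsion from ∂_3 factors > 1: none. So H_2 = 0.
H_3: b_3 = 5 − 4 − 0 = 1; torsion from ∂_4 factors > 1: none. So H_3 = Z.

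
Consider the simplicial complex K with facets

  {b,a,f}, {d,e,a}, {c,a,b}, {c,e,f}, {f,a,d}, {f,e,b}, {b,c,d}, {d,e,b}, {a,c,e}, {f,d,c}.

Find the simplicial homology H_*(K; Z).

H_0 ≅ Z,  H_1 ≅ Z/2Z,  H_2 = 0.

Order the vertices as a < b < c < d < e < f. Listing each simplex with vertices in this order, K has dimension 2 with simplices:

  0-simplices (6): a, b, c, d, e, f
  1-simplices (15): ab, ac, ad, ae, af, bc, bd, be, bf, cd, ce, cf, de, df, ef
  2-simplices (10): abc, abf, ace, ade, adf, bcd, bde, bef, cdf, cef

Hence C_0 ≅ Z^6, C_1 ≅ Z^15, C_2 ≅ Z^10.

The boundary map ∂_1: C_1 → C_0 is given by ∂[p,q] = [q] − [p]. For instance
  ∂af = f − a.
The 6×15 boundary matrix has rank 5 and Smith normal form diag(1,1,1,1,1).

∂_2: C_2 → C_1 acts by ∂[p,q,r] = [q,r] − [p,r] + [p,q]. For instance
  ∂abc = bc − ac + ab,
  ∂ade = de − ae + ad.
The resulting 15×10 matrix has rank 10, and its Smith normal form has invariant factors (1,1,1,1,1,1,1,1,1,2).

Now H_k = ker ∂_k / im ∂_{k+1}, so:

  H_0: rank C_0 − rank ∂_1 = 6 − 5 = 1, and the invariant factors of ∂_1 are all 1, so H_0 = Z.
  H_1: rank ker ∂_1 − rank ∂_2 = (15 − 5) − 10 = 0, and ∂_2 has invariant factor 2 > 1, so H_1 = Z/2Z.
  H_2: rank ker ∂_2 − rank ∂_3 = (10 − 10) − 0 = 0, and there is no ∂_3, so H_2 = 0.

(K is a triangulation of the real projective plane RP^2.)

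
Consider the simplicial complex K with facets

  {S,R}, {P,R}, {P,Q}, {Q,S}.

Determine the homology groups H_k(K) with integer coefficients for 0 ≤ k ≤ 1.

We work with the vertex ordering P < Q < R < S. The simplices of K, each written with vertices in increasing order, are:

  0-simplices (4): P, Q, R, S
  1-simplices (4): PQ, PR, QS, RS

so the chain groups are C_0 ≅ Z^4, C_1 ≅ Z^4.

∂_1: C_1 → C_0 is given by ∂[p,q] = [q] − [p].
The resulting 4×4 matrix has rank 3, and its Smith normal form has invariant factors (1,1,1).

Computing H_k = (kernel of ∂_k) / (image of ∂_{k+1}):

  H_0: rank C_0 − rank ∂_1 = 4 − 3 = 1, and the invariant factors of ∂_1 are all 1, so H_0 ≅ Z.
  H_1: rank ker ∂_1 − rank ∂_2 = (4 − 3) − 0 = 1, and there is no ∂_2, so H_1 ≅ Z.

As a check, the Euler characteristic is 4 − 4 = 0, which agrees with 1 − 1 = 0.
(K is a triangulation of the circle S^1.)

H_0 = Z,  H_1 = Z.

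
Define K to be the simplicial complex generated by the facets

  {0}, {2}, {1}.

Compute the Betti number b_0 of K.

b_0 = 3.

K has 3 vertices.
rank ∂_0 = 0, rank ∂_1 = 0 ⇒ b_0 = 3 − 0 − 0 = 3. So H_0 = Z^3.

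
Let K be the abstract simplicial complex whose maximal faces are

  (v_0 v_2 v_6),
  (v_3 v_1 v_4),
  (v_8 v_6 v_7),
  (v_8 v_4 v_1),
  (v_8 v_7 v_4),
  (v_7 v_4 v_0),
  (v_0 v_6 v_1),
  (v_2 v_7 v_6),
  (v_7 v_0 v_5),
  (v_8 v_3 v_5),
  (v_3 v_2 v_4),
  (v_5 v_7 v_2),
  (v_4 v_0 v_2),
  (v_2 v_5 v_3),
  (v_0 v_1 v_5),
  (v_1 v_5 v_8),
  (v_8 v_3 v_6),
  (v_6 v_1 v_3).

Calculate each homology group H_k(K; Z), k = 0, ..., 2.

H_0 ≅ Z,  H_1 ≅ Z ⊕ Z_2,  H_2 = 0.

We work with the vertex ordering v_0 < v_1 < v_2 < v_3 < v_4 < v_5 < v_6 < v_7 < v_8. The simplices of K, each written with vertices in increasing order, are:

  0-simplices (9): [v_0], [v_1], [v_2], [v_3], [v_4], [v_5], [v_6], [v_7], [v_8]
  1-simplices (27): (27 of them)
  2-simplices (18): (18 of them)

Hence C_0 ≅ Z^9, C_1 ≅ Z^27, C_2 ≅ Z^18.

Boundary ∂_1: C_1 → C_0 is given by ∂[p,q] = [q] − [p]. For instance
  ∂[v_2,v_3] = [v_3] − [v_2].
This gives a 9×27 integer matrix of rank 8; reducing to Smith normal form yields diagonal entries (1,1,1,1,1,1,1,1).

The boundary map ∂_2: C_2 → C_1 maps a triangle to the signed sum of its edges. For instance
  ∂[v_2,v_6,v_7] = [v_6,v_7] − [v_2,v_7] + [v_2,v_6],
  ∂[v_1,v_5,v_8] = [v_5,v_8] − [v_1,v_8] + [v_1,v_5].
As a 27×18 matrix over Z this has rank 18, with invariant factors (1,1,1,1,1,1,1,1,1,1,1,1,1,1,1,1,1,2).

From H_k ≅ ker(∂_k) / im(∂_{k+1}) we obtain:

  H_0: rank C_0 − rank ∂_1 = 9 − 8 = 1, and the invariant factors of ∂_1 are all 1, so H_0 ≅ Z.
  H_1: rank ker ∂_1 − rank ∂_2 = (27 − 8) − 18 = 1, and ∂_2 has invariant factor 2 > 1, so H_1 ≅ Z ⊕ Z_2.
  H_2: rank ker ∂_2 − rank ∂_3 = (18 − 18) − 0 = 0, and there is no ∂_3, so H_2 ≅ 0.

As a check, the Euler characteristic is 9 − 27 + 18 = 0, which agrees with 1 − 1 + 0 = 0.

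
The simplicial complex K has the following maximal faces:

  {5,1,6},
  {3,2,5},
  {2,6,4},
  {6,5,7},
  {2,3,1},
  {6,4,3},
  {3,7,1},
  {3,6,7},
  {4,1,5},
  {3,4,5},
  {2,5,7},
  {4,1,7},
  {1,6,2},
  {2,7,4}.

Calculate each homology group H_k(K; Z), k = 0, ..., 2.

H_0 = Z,  H_1 = Z^2,  H_2 = Z.

K has 7 vertices, 21 edges, 14 triangles.
rank ∂_0 = 0, rank ∂_1 = 6 ⇒ b_0 = 7 − 0 − 6 = 1; all invariant factors of ∂_1 are 1 so no torsion. So H_0 ≅ Z.
rank ∂_1 = 6, rank ∂_2 = 13 ⇒ b_1 = 21 − 6 − 13 = 2; all invariant factors of ∂_2 are 1 so no torsion. So H_1 ≅ Z^2.
rank ∂_2 = 13, rank ∂_3 = 0 ⇒ b_2 = 14 − 13 − 0 = 1. So H_2 ≅ Z.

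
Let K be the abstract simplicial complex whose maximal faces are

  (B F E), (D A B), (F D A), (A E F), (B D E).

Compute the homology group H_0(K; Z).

H_0 ≅ Z.

Take the total order A < B < D < E < F on the vertex set. Then K (dimension 2) consists of the simplices:

  0-simplices (5): A, B, D, E, F
  1-simplices (10): AB, AD, AE, AF, BD, BE, BF, DE, DF, EF
  2-simplices (5): ABD, ADF, AEF, BDE, BEF

so the chain groups are C_0 ≅ Z^5, C_1 ≅ Z^10, C_2 ≅ Z^5.

The boundary map ∂_1: C_1 → C_0 sends each edge [p,q] (with p < q) to q − p.
The 5×10 boundary matrix has rank 4 and Smith normal form diag(1,1,1,1).

Boundary ∂_2: C_2 → C_1 maps a triangle to the signed sum of its edges. For instance
  ∂BEF = EF − BF + BE,
  ∂ABD = BD − AD + AB.
The resulting 10×5 matrix has rank 5, and its Smith normal form has invariant factors (1,1,1,1,1).

From H_k ≅ ker(∂_k) / im(∂_{k+1}) we obtain:

  H_0: rank C_0 − rank ∂_1 = 5 − 4 = 1, and the invariant factors of ∂_1 are all 1, so H_0 = Z.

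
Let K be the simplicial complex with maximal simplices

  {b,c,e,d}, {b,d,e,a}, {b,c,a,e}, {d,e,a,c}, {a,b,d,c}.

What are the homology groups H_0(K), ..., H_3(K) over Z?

Order the vertices as a < b < c < d < e. Listing each simplex with vertices in this order, K has dimension 3 with simplices:

  0-simplices (5): a, b, c, d, e
  1-simplices (10): ab, ac, ad, ae, bc, bd, be, cd, ce, de
  2-simplices (10): abc, abd, abe, acd, ace, ade, bcd, bce, bde, cde
  3-simplices (5): abcd, abce, abde, acde, bcde

giving chain groups C_0 ≅ Z^5, C_1 ≅ Z^10, C_2 ≅ Z^10, C_3 ≅ Z^5.

Boundary ∂_1: C_1 → C_0 is given by ∂[p,q] = [q] − [p]. For instance
  ∂be = e − b.
The 5×10 boundary matrix has rank 4 and Smith normal form diag(1,1,1,1).

∂_2: C_2 → C_1 sends each 2-simplex [p,q,r] to [q,r] − [p,r] + [p,q]. For instance
  ∂abe = be − ae + ab,
  ∂cde = de − ce + cd.
The resulting 10×10 matrix has rank 6, and its Smith normal form has invariant factors (1,1,1,1,1,1).

∂_3: C_3 → C_2 sends each 3-simplex σ to the alternating sum Σ_i (−1)^i (σ with its i-th vertex removed). For instance
  ∂abcd = bcd − acd + abd − abc,
  ∂bcde = cde − bde + bce − bcd.
The resulting 10×5 matrix has rank 4, and its Smith normal form has invariant factors (1,1,1,1).

Computing H_k = (kernel of ∂_k) / (image of ∂_{k+1}):

  H_0: rank C_0 − rank ∂_1 = 5 − 4 = 1, and the invariant factors of ∂_1 are all 1, so H_0 ≅ Z.
  H_1: rank ker ∂_1 − rank ∂_2 = (10 − 4) − 6 = 0, and the invariant factors of ∂_2 are all 1, so H_1 ≅ 0.
  H_2: rank ker ∂_2 − rank ∂_3 = (10 − 6) − 4 = 0, and the invariant factors of ∂_3 are all 1, so H_2 ≅ 0.
  H_3: rank ker ∂_3 − rank ∂_4 = (5 − 4) − 0 = 1, and there is no ∂_4, so H_3 ≅ Z.

H_0 ≅ Z,  H_1 = 0,  H_2 = 0,  H_3 ≅ Z.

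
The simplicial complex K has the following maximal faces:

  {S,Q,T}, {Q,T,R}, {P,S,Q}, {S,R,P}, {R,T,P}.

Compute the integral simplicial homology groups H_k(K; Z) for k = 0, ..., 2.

K has 5 vertices, 10 edges, 5 triangles.
rank ∂_0 = 0, rank ∂_1 = 4 ⇒ b_0 = 5 − 0 − 4 = 1; all invariant factors of ∂_1 are 1 so no torsion. So H_0 = Z.
rank ∂_1 = 4, rank ∂_2 = 5 ⇒ b_1 = 10 − 4 − 5 = 1; all invariant factors of ∂_2 are 1 so no torsion. So H_1 = Z.
rank ∂_2 = 5, rank ∂_3 = 0 ⇒ b_2 = 5 − 5 − 0 = 0. So H_2 = 0.

H_0 ≅ Z,  H_1 ≅ Z,  H_2 = 0.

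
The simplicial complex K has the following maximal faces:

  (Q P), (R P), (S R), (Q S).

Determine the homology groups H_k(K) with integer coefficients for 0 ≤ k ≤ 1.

K has 4 vertices, 4 edges.
rank ∂_0 = 0, rank ∂_1 = 3 ⇒ b_0 = 4 − 0 − 3 = 1; all invariant factors of ∂_1 are 1 so no torsion. So H_0 ≅ Z.
rank ∂_1 = 3, rank ∂_2 = 0 ⇒ b_1 = 4 − 3 − 0 = 1. So H_1 ≅ Z.

H_0 ≅ Z,  H_1 ≅ Z.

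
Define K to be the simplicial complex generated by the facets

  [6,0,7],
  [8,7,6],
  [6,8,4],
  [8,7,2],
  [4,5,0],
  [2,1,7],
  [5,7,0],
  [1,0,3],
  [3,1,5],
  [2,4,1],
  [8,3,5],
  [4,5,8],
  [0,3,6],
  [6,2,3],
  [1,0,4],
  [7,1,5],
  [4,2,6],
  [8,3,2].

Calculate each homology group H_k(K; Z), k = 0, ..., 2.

H_0 ≅ Z,  H_1 ≅ Z ⊕ Z/2,  H_2 = 0.

Order the vertices as 0 < 1 < 2 < 3 < 4 < 5 < 6 < 7 < 8. Listing each simplex with vertices in this order, K has dimension 2 with simplices:

  0-simplices (9): [0], [1], [2], [3], [4], [5], [6], [7], [8]
  1-simplices (27): (27 of them)
  2-simplices (18): [0,1,3], [0,1,4], [0,3,6], [0,4,5], [0,5,7], [0,6,7], [1,2,4], [1,2,7], [1,3,5], [1,5,7], [2,3,6], [2,3,8], [2,4,6], [2,7,8], [3,5,8], [4,5,8], [4,6,8], [6,7,8]

so the chain groups are C_0 ≅ Z^9, C_1 ≅ Z^27, C_2 ≅ Z^18.

The boundary map ∂_1: C_1 → C_0 is given by ∂[p,q] = [q] − [p]. For instance
  ∂[0,1] = [1] − [0].
The 9×27 boundary matrix has rank 8 and Smith normal form diag(1,1,1,1,1,1,1,1).

Boundary ∂_2: C_2 → C_1 sends each 2-simplex [p,q,r] to [q,r] − [p,r] + [p,q]. For instance
  ∂[1,2,7] = [2,7] − [1,7] + [1,2],
  ∂[0,4,5] = [4,5] − [0,5] + [0,4].
The 27×18 boundary matrix has rank 18 and Smith normal form diag(1,1,1,1,1,1,1,1,1,1,1,1,1,1,1,1,1,2).

Reading off H_k = ker ∂_k / im ∂_{k+1}:

  H_0: rank C_0 − rank ∂_1 = 9 − 8 = 1, and the invariant factors of ∂_1 are all 1, so H_0 ≅ Z.
  H_1: rank ker ∂_1 − rank ∂_2 = (27 − 8) − 18 = 1, and ∂_2 has invariant factor 2 > 1, so H_1 ≅ Z ⊕ Z/2.
  H_2: rank ker ∂_2 − rank ∂_3 = (18 − 18) − 0 = 0, and there is no ∂_3, so H_2 ≅ 0.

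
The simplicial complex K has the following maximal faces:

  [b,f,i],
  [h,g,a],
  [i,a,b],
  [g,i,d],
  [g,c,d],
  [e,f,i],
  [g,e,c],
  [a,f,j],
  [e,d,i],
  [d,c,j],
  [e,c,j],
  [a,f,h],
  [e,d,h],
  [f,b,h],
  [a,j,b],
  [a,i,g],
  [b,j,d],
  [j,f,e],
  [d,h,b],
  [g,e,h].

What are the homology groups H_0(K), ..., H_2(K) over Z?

H_0 ≅ Z,  H_1 ≅ Z ⊕ Z/2,  H_2 = 0.

Fix the vertex order a < b < c < d < e < f < g < h < i < j and write every simplex with vertices in increasing order. Then dim K = 2 and the simplices of K are:

  0-simplices (10): a, b, c, d, e, f, g, h, i, j
  1-simplices (30): ab, af, ag, ah, ai, aj, bd, bf, bh, bi, bj, cd, ce, cg, cj, de, dg, dh, di, dj, ef, eg, eh, ei, ej, fh, fi, fj, gh, gi
  2-simplices (20): abi, abj, afh, afj, agh, agi, bdh, bdj, bfh, bfi, cdg, cdj, ceg, cej, deh, dei, dgi, efi, efj, egh

so the chain groups are C_0 ≅ Z^10, C_1 ≅ Z^30, C_2 ≅ Z^20.

∂_1: C_1 → C_0 maps an edge to its endpoints' difference, ∂[p,q] = q − p. For instance
  ∂ag = g − a.
This gives a 10×30 integer matrix of rank 9; reducing to Smith normal form yields diagonal entries (1,1,1,1,1,1,1,1,1).

Boundary ∂_2: C_2 → C_1 sends each 2-simplex [p,q,r] to [q,r] − [p,r] + [p,q]. For instance
  ∂abi = bi − ai + ab,
  ∂efi = fi − ei + ef.
The resulting 30×20 matrix has rank 20, and its Smith normal form has invariant factors (1,1,1,1,1,1,1,1,1,1,1,1,1,1,1,1,1,1,1,2).

Computing H_k = (kernel of ∂_k) / (image of ∂_{k+1}):

  H_0: rank C_0 − rank ∂_1 = 10 − 9 = 1, and the invariant factors of ∂_1 are all 1, so H_0 = Z.
  H_1: rank ker ∂_1 − rank ∂_2 = (30 − 9) − 20 = 1, and ∂_2 has invariant factor 2 > 1, so H_1 = Z ⊕ Z/2.
  H_2: rank ker ∂_2 − rank ∂_3 = (20 − 20) − 0 = 0, and there is no ∂_3, so H_2 = 0.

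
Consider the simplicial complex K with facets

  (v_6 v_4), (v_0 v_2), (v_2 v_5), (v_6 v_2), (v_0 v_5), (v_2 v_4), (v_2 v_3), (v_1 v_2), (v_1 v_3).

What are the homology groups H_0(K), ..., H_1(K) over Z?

Order the vertices as v_0 < v_1 < v_2 < v_3 < v_4 < v_5 < v_6. Listing each simplex with vertices in this order, K has dimension 1 with simplices:

  0-simplices (7): [v_0], [v_1], [v_2], [v_3], [v_4], [v_5], [v_6]
  1-simplices (9): [v_0,v_2], [v_0,v_5], [v_1,v_2], [v_1,v_3], [v_2,v_3], [v_2,v_4], [v_2,v_5], [v_2,v_6], [v_4,v_6]

so the chain groups are C_0 ≅ Z^7, C_1 ≅ Z^9.

Boundary ∂_1: C_1 → C_0 maps an edge to its endpoints' difference, ∂[p,q] = q − p. For instance
  ∂[v_1,v_2] = [v_2] − [v_1].
The resulting 7×9 matrix has rank 6, and its Smith normal form has invariant factors (1,1,1,1,1,1).

Computing H_k = (kernel of ∂_k) / (image of ∂_{k+1}):

  H_0: rank C_0 − rank ∂_1 = 7 − 6 = 1, and the invariant factors of ∂_1 are all 1, so H_0 = Z.
  H_1: rank ker ∂_1 − rank ∂_2 = (9 − 6) − 0 = 3, and there is no ∂_2, so H_1 = Z^3.

(K is a triangulation of a wedge of 3 circles.)

H_0 ≅ Z,  H_1 ≅ Z^3.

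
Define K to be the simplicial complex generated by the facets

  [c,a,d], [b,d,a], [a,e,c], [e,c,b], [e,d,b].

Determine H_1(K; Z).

Fix the vertex order a < b < c < d < e and write every simplex with vertices in increasing order. Then dim K = 2 and the simplices of K are:

  0-simplices (5): a, b, c, d, e
  1-simplices (10): ab, ac, ad, ae, bc, bd, be, cd, ce, de
  2-simplices (5): abd, acd, ace, bce, bde

so the chain groups are C_0 ≅ Z^5, C_1 ≅ Z^10, C_2 ≅ Z^5.

∂_1: C_1 → C_0 maps an edge to its endpoints' difference, ∂[p,q] = q − p. For instance
  ∂cd = d − c.
The 5×10 boundary matrix has rank 4 and Smith normal form diag(1,1,1,1).

Boundary ∂_2: C_2 → C_1 maps a triangle to the signed sum of its edges. For instance
  ∂abd = bd − ad + ab,
  ∂acd = cd − ad + ac.
As a 10×5 matrix over Z this has rank 5, with invariant factors (1,1,1,1,1).

Reading off H_k = ker ∂_k / im ∂_{k+1}:

  H_1: rank ker ∂_1 − rank ∂_2 = (10 − 4) − 5 = 1, and the invariant factors of ∂_2 are all 1, so H_1 = Z.

H_1 ≅ Z.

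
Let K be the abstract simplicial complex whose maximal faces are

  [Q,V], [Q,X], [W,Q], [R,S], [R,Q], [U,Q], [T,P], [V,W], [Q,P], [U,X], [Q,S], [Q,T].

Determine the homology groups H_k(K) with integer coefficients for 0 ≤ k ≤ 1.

H_0 = Z,  H_1 = Z^4.

Take the total order P < Q < R < S < T < U < V < W < X on the vertex set. Then K (dimension 1) consists of the simplices:

  0-simplices (9): P, Q, R, S, T, U, V, W, X
  1-simplices (12): PQ, PT, QR, QS, QT, QU, QV, QW, QX, RS, UX, VW

giving chain groups C_0 ≅ Z^9, C_1 ≅ Z^12.

Boundary ∂_1: C_1 → C_0 maps an edge to its endpoints' difference, ∂[p,q] = q − p.
The 9×12 boundary matrix has rank 8 and Smith normal form diag(1,1,1,1,1,1,1,1).

Now H_k = ker ∂_k / im ∂_{k+1}, so:

  H_0: rank C_0 − rank ∂_1 = 9 − 8 = 1, and the invariant factors of ∂_1 are all 1, so H_0 = Z.
  H_1: rank ker ∂_1 − rank ∂_2 = (12 − 8) − 0 = 4, and there is no ∂_2, so H_1 = Z^4.

(K is a triangulation of a wedge of 4 circles.)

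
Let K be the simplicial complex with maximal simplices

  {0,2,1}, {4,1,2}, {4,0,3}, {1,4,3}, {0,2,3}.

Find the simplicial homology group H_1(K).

H_1 = Z.

K has 5 vertices, 10 edges, 5 triangles.
rank ∂_1 = 4, rank ∂_2 = 5 ⇒ b_1 = 10 − 4 − 5 = 1; all invariant factors of ∂_2 are 1 so no torsion. So H_1 ≅ Z.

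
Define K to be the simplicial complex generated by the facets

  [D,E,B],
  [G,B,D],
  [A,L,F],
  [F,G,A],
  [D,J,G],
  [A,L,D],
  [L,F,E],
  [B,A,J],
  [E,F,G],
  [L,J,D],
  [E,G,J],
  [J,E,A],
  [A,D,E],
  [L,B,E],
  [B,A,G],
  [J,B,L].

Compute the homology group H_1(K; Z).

H_1 = Z^2.

We work with the vertex ordering A < B < D < E < F < G < J < L. The simplices of K, each written with vertices in increasing order, are:

  0-simplices (8): A, B, D, E, F, G, J, L
  1-simplices (24): AB, AD, AE, AF, AG, AJ, AL, BD, BE, BG, BJ, BL, DE, DG, DJ, DL, EF, EG, EJ, EL, FG, FL, GJ, JL
  2-simplices (16): ABG, ABJ, ADE, ADL, AEJ, AFG, AFL, BDE, BDG, BEL, BJL, DGJ, DJL, EFG, EFL, EGJ

Hence C_0 ≅ Z^8, C_1 ≅ Z^24, C_2 ≅ Z^16.

The boundary map ∂_1: C_1 → C_0 is given by ∂[p,q] = [q] − [p]. For instance
  ∂AJ = J − A.
The 8×24 boundary matrix has rank 7 and Smith normal form diag(1,1,1,1,1,1,1).

∂_2: C_2 → C_1 acts by ∂[p,q,r] = [q,r] − [p,r] + [p,q]. For instance
  ∂ADL = DL − AL + AD,
  ∂BEL = EL − BL + BE.
The resulting 24×16 matrix has rank 15, and its Smith normal form has invariant factors (1,1,1,1,1,1,1,1,1,1,1,1,1,1,1).

Reading off H_k = ker ∂_k / im ∂_{k+1}:

  H_1: rank ker ∂_1 − rank ∂_2 = (24 − 7) − 15 = 2, and the invariant factors of ∂_2 are all 1, so H_1 = Z^2.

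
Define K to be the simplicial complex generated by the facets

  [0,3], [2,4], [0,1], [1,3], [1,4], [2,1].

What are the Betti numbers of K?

b_0 = 1, b_1 = 2.

Order the vertices as 0 < 1 < 2 < 3 < 4. Listing each simplex with vertices in this order, K has dimension 1 with simplices:

  0-simplices (5): [0], [1], [2], [3], [4]
  1-simplices (6): [0,1], [0,3], [1,2], [1,3], [1,4], [2,4]

so the chain groups are C_0 ≅ Z^5, C_1 ≅ Z^6.

∂_1: C_1 → C_0 sends each edge [p,q] (with p < q) to q − p.
The 5×6 boundary matrix has rank 4 and Smith normal form diag(1,1,1,1).

Now H_k = ker ∂_k / im ∂_{k+1}, so:

  H_0: rank C_0 − rank ∂_1 = 5 − 4 = 1, and the invariant factors of ∂_1 are all 1, so H_0 ≅ Z.
  H_1: rank ker ∂_1 − rank ∂_2 = (6 − 4) − 0 = 2, and there is no ∂_2, so H_1 ≅ Z^2.

(K is a triangulation of a wedge of 2 circles.)

Hence the Betti numbers are b_0 = 1, b_1 = 2.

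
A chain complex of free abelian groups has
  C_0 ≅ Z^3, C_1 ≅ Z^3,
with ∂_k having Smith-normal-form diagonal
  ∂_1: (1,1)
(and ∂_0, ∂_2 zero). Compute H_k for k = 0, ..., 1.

H_0 = Z,  H_1 = Z.

H_0: b_0 = 3 − 0 − 2 = 1; torsion from ∂_1 factors > 1: none. So H_0 = Z.
H_1: b_1 = 3 − 2 − 0 = 1; torsion from ∂_2 factors > 1: none. So H_1 = Z.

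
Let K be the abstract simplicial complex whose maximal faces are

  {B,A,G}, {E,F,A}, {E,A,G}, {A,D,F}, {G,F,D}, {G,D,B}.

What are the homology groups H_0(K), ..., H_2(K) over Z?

H_0 = Z,  H_1 = Z,  H_2 = 0.

Order the vertices as A < B < D < E < F < G. Listing each simplex with vertices in this order, K has dimension 2 with simplices:

  0-simplices (6): A, B, D, E, F, G
  1-simplices (12): AB, AD, AE, AF, AG, BD, BG, DF, DG, EF, EG, FG
  2-simplices (6): ABG, ADF, AEF, AEG, BDG, DFG

so the chain groups are C_0 ≅ Z^6, C_1 ≅ Z^12, C_2 ≅ Z^6.

The boundary map ∂_1: C_1 → C_0 sends each edge [p,q] (with p < q) to q − p.
The 6×12 boundary matrix has rank 5 and Smith normal form diag(1,1,1,1,1).

∂_2: C_2 → C_1 acts by ∂[p,q,r] = [q,r] − [p,r] + [p,q]. For instance
  ∂AEF = EF − AF + AE,
  ∂ADF = DF − AF + AD.
The 12×6 boundary matrix has rank 6 and Smith normal form diag(1,1,1,1,1,1).

From H_k ≅ ker(∂_k) / im(∂_{k+1}) we obtain:

  H_0: rank C_0 − rank ∂_1 = 6 − 5 = 1, and the invariant factors of ∂_1 are all 1, so H_0 ≅ Z.
  H_1: rank ker ∂_1 − rank ∂_2 = (12 − 5) − 6 = 1, and the invariant factors of ∂_2 are all 1, so H_1 ≅ Z.
  H_2: rank ker ∂_2 − rank ∂_3 = (6 − 6) − 0 = 0, and there is no ∂_3, so H_2 ≅ 0.

As a check, the Euler characteristic is 6 − 12 + 6 = 0, which agrees with 1 − 1 + 0 = 0.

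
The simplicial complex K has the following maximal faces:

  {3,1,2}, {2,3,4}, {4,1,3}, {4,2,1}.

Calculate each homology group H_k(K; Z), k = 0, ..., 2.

H_0 ≅ Z,  H_1 = 0,  H_2 ≅ Z.

Order the vertices as 1 < 2 < 3 < 4. Listing each simplex with vertices in this order, K has dimension 2 with simplices:

  0-simplices (4): [1], [2], [3], [4]
  1-simplices (6): [1,2], [1,3], [1,4], [2,3], [2,4], [3,4]
  2-simplices (4): [1,2,3], [1,2,4], [1,3,4], [2,3,4]

so the chain groups are C_0 ≅ Z^4, C_1 ≅ Z^6, C_2 ≅ Z^4.

∂_1: C_1 → C_0 sends each edge [p,q] (with p < q) to q − p. For instance
  ∂[1,2] = [2] − [1].
This gives a 4×6 integer matrix of rank 3; reducing to Smith normal form yields diagonal entries (1,1,1).

The boundary map ∂_2: C_2 → C_1 acts by ∂[p,q,r] = [q,r] − [p,r] + [p,q]. For instance
  ∂[1,2,4] = [2,4] − [1,4] + [1,2],
  ∂[1,3,4] = [3,4] − [1,4] + [1,3].
The resulting 6×4 matrix has rank 3, and its Smith normal form has invariant factors (1,1,1).

Now H_k = ker ∂_k / im ∂_{k+1}, so:

  H_0: rank C_0 − rank ∂_1 = 4 − 3 = 1, and the invariant factors of ∂_1 are all 1, so H_0 = Z.
  H_1: rank ker ∂_1 − rank ∂_2 = (6 − 3) − 3 = 0, and the invariant factors of ∂_2 are all 1, so H_1 = 0.
  H_2: rank ker ∂_2 − rank ∂_3 = (4 − 3) − 0 = 1, and there is no ∂_3, so H_2 = Z.

As a check, the Euler characteristic is 4 − 6 + 4 = 2, which agrees with 1 − 0 + 1 = 2.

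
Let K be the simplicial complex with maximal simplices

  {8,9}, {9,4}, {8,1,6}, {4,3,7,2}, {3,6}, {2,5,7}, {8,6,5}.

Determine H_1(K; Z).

Take the total order 1 < 2 < 3 < 4 < 5 < 6 < 7 < 8 < 9 on the vertex set. Then K (dimension 3) consists of the simplices:

  0-simplices (9): [1], [2], [3], [4], [5], [6], [7], [8], [9]
  1-simplices (16): [1,6], [1,8], [2,3], [2,4], [2,5], [2,7], [3,4], [3,6], [3,7], [4,7], [4,9], [5,6], [5,7], [5,8], [6,8], [8,9]
  2-simplices (7): [1,6,8], [2,3,4], [2,3,7], [2,4,7], [2,5,7], [3,4,7], [5,6,8]
  3-simplices (1): [2,3,4,7]

so the chain groups are C_0 ≅ Z^9, C_1 ≅ Z^16, C_2 ≅ Z^7, C_3 ≅ Z^1.

The boundary map ∂_1: C_1 → C_0 sends each edge [p,q] (with p < q) to q − p. For instance
  ∂[4,9] = [9] − [4].
As a 9×16 matrix over Z this has rank 8, with invariant factors (1,1,1,1,1,1,1,1).

∂_2: C_2 → C_1 maps a triangle to the signed sum of its edges. For instance
  ∂[2,5,7] = [5,7] − [2,7] + [2,5],
  ∂[1,6,8] = [6,8] − [1,8] + [1,6].
The 16×7 boundary matrix has rank 6 and Smith normal form diag(1,1,1,1,1,1).

The boundary map ∂_3: C_3 → C_2 sends each 3-simplex σ to the alternating sum Σ_i (−1)^i (σ with its i-th vertex removed). For instance
  ∂[2,3,4,7] = [3,4,7] − [2,4,7] + [2,3,7] − [2,3,4].
The 7×1 boundary matrix has rank 1 and Smith normal form diag(1).

Reading off H_k = ker ∂_k / im ∂_{k+1}:

  H_1: rank ker ∂_1 − rank ∂_2 = (16 − 8) − 6 = 2, and the invariant factors of ∂_2 are all 1, so H_1 = Z^2.

H_1 = Z^2.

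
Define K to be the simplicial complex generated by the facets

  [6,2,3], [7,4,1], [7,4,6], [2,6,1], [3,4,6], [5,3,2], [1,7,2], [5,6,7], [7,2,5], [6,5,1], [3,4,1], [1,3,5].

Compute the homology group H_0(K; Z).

H_0 = Z.

Fix the vertex order 1 < 2 < 3 < 4 < 5 < 6 < 7 and write every simplex with vertices in increasing order. Then dim K = 2 and the simplices of K are:

  0-simplices (7): [1], [2], [3], [4], [5], [6], [7]
  1-simplices (18): [1,2], [1,3], [1,4], [1,5], [1,6], [1,7], [2,3], [2,5], [2,6], [2,7], [3,4], [3,5], [3,6], [4,6], [4,7], [5,6], [5,7], [6,7]
  2-simplices (12): [1,2,6], [1,2,7], [1,3,4], [1,3,5], [1,4,7], [1,5,6], [2,3,5], [2,3,6], [2,5,7], [3,4,6], [4,6,7], [5,6,7]

Hence C_0 ≅ Z^7, C_1 ≅ Z^18, C_2 ≅ Z^12.

The boundary map ∂_1: C_1 → C_0 maps an edge to its endpoints' difference, ∂[p,q] = q − p. For instance
  ∂[5,6] = [6] − [5].
The resulting 7×18 matrix has rank 6, and its Smith normal form has invariant factors (1,1,1,1,1,1).

The boundary map ∂_2: C_2 → C_1 sends each 2-simplex [p,q,r] to [q,r] − [p,r] + [p,q]. For instance
  ∂[1,3,5] = [3,5] − [1,5] + [1,3],
  ∂[2,5,7] = [5,7] − [2,7] + [2,5].
The resulting 18×12 matrix has rank 12, and its Smith normal form has invariant factors (1,1,1,1,1,1,1,1,1,1,1,2).

Now H_k = ker ∂_k / im ∂_{k+1}, so:

  H_0: rank C_0 − rank ∂_1 = 7 − 6 = 1, and the invariant factors of ∂_1 are all 1, so H_0 ≅ Z.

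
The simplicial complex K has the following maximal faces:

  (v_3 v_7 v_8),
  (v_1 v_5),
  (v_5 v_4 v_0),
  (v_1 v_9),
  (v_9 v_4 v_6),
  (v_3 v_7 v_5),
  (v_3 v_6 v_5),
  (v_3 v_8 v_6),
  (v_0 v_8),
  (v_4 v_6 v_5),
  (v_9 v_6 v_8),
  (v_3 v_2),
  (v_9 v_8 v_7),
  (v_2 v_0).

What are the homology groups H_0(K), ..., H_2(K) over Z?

Take the total order v_0 < v_1 < v_2 < v_3 < v_4 < v_5 < v_6 < v_7 < v_8 < v_9 on the vertex set. Then K (dimension 2) consists of the simplices:

  0-simplices (10): [v_0], [v_1], [v_2], [v_3], [v_4], [v_5], [v_6], [v_7], [v_8], [v_9]
  1-simplices (21): (21 of them)
  2-simplices (9): [v_0,v_4,v_5], [v_3,v_5,v_6], [v_3,v_5,v_7], [v_3,v_6,v_8], [v_3,v_7,v_8], [v_4,v_5,v_6], [v_4,v_6,v_9], [v_6,v_8,v_9], [v_7,v_8,v_9]

Hence C_0 ≅ Z^10, C_1 ≅ Z^21, C_2 ≅ Z^9.

∂_1: C_1 → C_0 sends each edge [p,q] (with p < q) to q − p.
As a 10×21 matrix over Z this has rank 9, with invariant factors (1,1,1,1,1,1,1,1,1).

Boundary ∂_2: C_2 → C_1 maps a triangle to the signed sum of its edges. For instance
  ∂[v_6,v_8,v_9] = [v_8,v_9] − [v_6,v_9] + [v_6,v_8],
  ∂[v_3,v_5,v_7] = [v_5,v_7] − [v_3,v_7] + [v_3,v_5].
The 21×9 boundary matrix has rank 9 and Smith normal form diag(1,1,1,1,1,1,1,1,1).

Now H_k = ker ∂_k / im ∂_{k+1}, so:

  H_0: rank C_0 − rank ∂_1 = 10 − 9 = 1, and the invariant factors of ∂_1 are all 1, so H_0 ≅ Z.
  H_1: rank ker ∂_1 − rank ∂_2 = (21 − 9) − 9 = 3, and the invariant factors of ∂_2 are all 1, so H_1 ≅ Z^3.
  H_2: rank ker ∂_2 − rank ∂_3 = (9 − 9) − 0 = 0, and there is no ∂_3, so H_2 ≅ 0.

As a check, the Euler characteristic is 10 − 21 + 9 = -2, which agrees with 1 − 3 + 0 = -2.

H_0 ≅ Z,  H_1 ≅ Z^3,  H_2 = 0.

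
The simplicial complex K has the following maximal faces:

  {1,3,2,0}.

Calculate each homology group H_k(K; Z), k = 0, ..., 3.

K has 4 vertices, 6 edges, 4 triangles, 1 3-simplex.
rank ∂_0 = 0, rank ∂_1 = 3 ⇒ b_0 = 4 − 0 − 3 = 1; all invariant factors of ∂_1 are 1 so no torsion. So H_0 = Z.
rank ∂_1 = 3, rank ∂_2 = 3 ⇒ b_1 = 6 − 3 − 3 = 0; all invariant factors of ∂_2 are 1 so no torsion. So H_1 = 0.
rank ∂_2 = 3, rank ∂_3 = 1 ⇒ b_2 = 4 − 3 − 1 = 0; all invariant factors of ∂_3 are 1 so no torsion. So H_2 = 0.
rank ∂_3 = 1, rank ∂_4 = 0 ⇒ b_3 = 1 − 1 − 0 = 0. So H_3 = 0.

H_0 = Z,  H_1 = 0,  H_2 = 0,  H_3 = 0.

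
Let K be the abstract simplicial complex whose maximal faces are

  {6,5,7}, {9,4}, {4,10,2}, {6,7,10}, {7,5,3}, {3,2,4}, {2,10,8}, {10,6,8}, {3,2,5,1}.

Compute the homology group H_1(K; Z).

H_1 ≅ Z.

Fix the vertex order 1 < 2 < 3 < 4 < 5 < 6 < 7 < 8 < 9 < 10 and write every simplex with vertices in increasing order. Then dim K = 3 and the simplices of K are:

  0-simplices (10): [1], [2], [3], [4], [5], [6], [7], [8], [9], [10]
  1-simplices (20): [1,2], [1,3], [1,5], [2,3], [2,4], [2,5], [2,8], [2,10], [3,4], [3,5], [3,7], [4,9], [4,10], [5,6], [5,7], [6,7], [6,8], [6,10], [7,10], [8,10]
  2-simplices (11): [1,2,3], [1,2,5], [1,3,5], [2,3,4], [2,3,5], [2,4,10], [2,8,10], [3,5,7], [5,6,7], [6,7,10], [6,8,10]
  3-simplices (1): [1,2,3,5]

giving chain groups C_0 ≅ Z^10, C_1 ≅ Z^20, C_2 ≅ Z^11, C_3 ≅ Z^1.

∂_1: C_1 → C_0 sends each edge [p,q] (with p < q) to q − p.
This gives a 10×20 integer matrix of rank 9; reducing to Smith normal form yields diagonal entries (1,1,1,1,1,1,1,1,1).

Boundary ∂_2: C_2 → C_1 sends each 2-simplex [p,q,r] to [q,r] − [p,r] + [p,q]. For instance
  ∂[6,8,10] = [8,10] − [6,10] + [6,8],
  ∂[1,3,5] = [3,5] − [1,5] + [1,3].
As a 20×11 matrix over Z this has rank 10, with invariant factors (1,1,1,1,1,1,1,1,1,1).

∂_3: C_3 → C_2 sends each 3-simplex σ to the alternating sum Σ_i (−1)^i (σ with its i-th vertex removed). For instance
  ∂[1,2,3,5] = [2,3,5] − [1,3,5] + [1,2,5] − [1,2,3].
The resulting 11×1 matrix has rank 1, and its Smith normal form has invariant factors (1).

Now H_k = ker ∂_k / im ∂_{k+1}, so:

  H_1: rank ker ∂_1 − rank ∂_2 = (20 − 9) − 10 = 1, and the invariant factors of ∂_2 are all 1, so H_1 ≅ Z.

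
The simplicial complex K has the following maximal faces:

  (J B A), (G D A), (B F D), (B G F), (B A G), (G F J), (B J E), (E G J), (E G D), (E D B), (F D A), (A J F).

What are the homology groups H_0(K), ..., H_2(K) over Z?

K has 7 vertices, 18 edges, 12 triangles.
rank ∂_0 = 0, rank ∂_1 = 6 ⇒ b_0 = 7 − 0 − 6 = 1; all invariant factors of ∂_1 are 1 so no torsion. So H_0 ≅ Z.
rank ∂_1 = 6, rank ∂_2 = 12 ⇒ b_1 = 18 − 6 − 12 = 0; ∂_2 has invariant factor(s) [2] giving torsion. So H_1 ≅ Z/2Z.
rank ∂_2 = 12, rank ∂_3 = 0 ⇒ b_2 = 12 − 12 − 0 = 0. So H_2 ≅ 0.

H_0 = Z,  H_1 = Z/2Z,  H_2 = 0.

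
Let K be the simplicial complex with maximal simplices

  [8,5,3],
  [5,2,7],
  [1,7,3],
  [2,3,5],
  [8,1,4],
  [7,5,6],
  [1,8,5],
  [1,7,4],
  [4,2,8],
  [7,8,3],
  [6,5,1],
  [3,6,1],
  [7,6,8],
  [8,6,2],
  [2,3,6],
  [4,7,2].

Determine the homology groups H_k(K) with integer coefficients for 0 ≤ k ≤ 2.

We work with the vertex ordering 1 < 2 < 3 < 4 < 5 < 6 < 7 < 8. The simplices of K, each written with vertices in increasing order, are:

  0-simplices (8): [1], [2], [3], [4], [5], [6], [7], [8]
  1-simplices (24): (24 of them)
  2-simplices (16): [1,3,6], [1,3,7], [1,4,7], [1,4,8], [1,5,6], [1,5,8], [2,3,5], [2,3,6], [2,4,7], [2,4,8], [2,5,7], [2,6,8], [3,5,8], [3,7,8], [5,6,7], [6,7,8]

giving chain groups C_0 ≅ Z^8, C_1 ≅ Z^24, C_2 ≅ Z^16.

∂_1: C_1 → C_0 sends each edge [p,q] (with p < q) to q − p.
This gives a 8×24 integer matrix of rank 7; reducing to Smith normal form yields diagonal entries (1,1,1,1,1,1,1).

The boundary map ∂_2: C_2 → C_1 sends each 2-simplex [p,q,r] to [q,r] − [p,r] + [p,q]. For instance
  ∂[5,6,7] = [6,7] − [5,7] + [5,6],
  ∂[1,5,6] = [5,6] − [1,6] + [1,5].
As a 24×16 matrix over Z this has rank 15, with invariant factors (1,1,1,1,1,1,1,1,1,1,1,1,1,1,1).

Now H_k = ker ∂_k / im ∂_{k+1}, so:

  H_0: rank C_0 − rank ∂_1 = 8 − 7 = 1, and the invariant factors of ∂_1 are all 1, so H_0 ≅ Z.
  H_1: rank ker ∂_1 − rank ∂_2 = (24 − 7) − 15 = 2, and the invariant factors of ∂_2 are all 1, so H_1 ≅ Z^2.
  H_2: rank ker ∂_2 − rank ∂_3 = (16 − 15) − 0 = 1, and there is no ∂_3, so H_2 ≅ Z.

As a check, the Euler characteristic is 8 − 24 + 16 = 0, which agrees with 1 − 2 + 1 = 0.

H_0 = Z,  H_1 = Z^2,  H_2 = Z.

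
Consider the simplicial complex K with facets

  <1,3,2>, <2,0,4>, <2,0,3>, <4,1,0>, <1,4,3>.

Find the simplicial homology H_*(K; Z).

H_0 = Z,  H_1 = Z,  H_2 = 0.

Fix the vertex order 0 < 1 < 2 < 3 < 4 and write every simplex with vertices in increasing order. Then dim K = 2 and the simplices of K are:

  0-simplices (5): [0], [1], [2], [3], [4]
  1-simplices (10): [0,1], [0,2], [0,3], [0,4], [1,2], [1,3], [1,4], [2,3], [2,4], [3,4]
  2-simplices (5): [0,1,4], [0,2,3], [0,2,4], [1,2,3], [1,3,4]

Hence C_0 ≅ Z^5, C_1 ≅ Z^10, C_2 ≅ Z^5.

∂_1: C_1 → C_0 is given by ∂[p,q] = [q] − [p]. For instance
  ∂[1,4] = [4] − [1].
This gives a 5×10 integer matrix of rank 4; reducing to Smith normal form yields diagonal entries (1,1,1,1).

Boundary ∂_2: C_2 → C_1 sends each 2-simplex [p,q,r] to [q,r] − [p,r] + [p,q]. For instance
  ∂[0,2,3] = [2,3] − [0,3] + [0,2],
  ∂[0,1,4] = [1,4] − [0,4] + [0,1].
This gives a 10×5 integer matrix of rank 5; reducing to Smith normal form yields diagonal entries (1,1,1,1,1).

Now H_k = ker ∂_k / im ∂_{k+1}, so:

  H_0: rank C_0 − rank ∂_1 = 5 − 4 = 1, and the invariant factors of ∂_1 are all 1, so H_0 ≅ Z.
  H_1: rank ker ∂_1 − rank ∂_2 = (10 − 4) − 5 = 1, and the invariant factors of ∂_2 are all 1, so H_1 ≅ Z.
  H_2: rank ker ∂_2 − rank ∂_3 = (5 − 5) − 0 = 0, and there is no ∂_3, so H_2 ≅ 0.

(K is a triangulation of the Möbius band.)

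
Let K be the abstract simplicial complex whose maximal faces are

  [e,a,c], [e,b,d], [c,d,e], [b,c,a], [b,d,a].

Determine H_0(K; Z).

H_0 ≅ Z.

Fix the vertex order a < b < c < d < e and write every simplex with vertices in increasing order. Then dim K = 2 and the simplices of K are:

  0-simplices (5): a, b, c, d, e
  1-simplices (10): ab, ac, ad, ae, bc, bd, be, cd, ce, de
  2-simplices (5): abc, abd, ace, bde, cde

so the chain groups are C_0 ≅ Z^5, C_1 ≅ Z^10, C_2 ≅ Z^5.

The boundary map ∂_1: C_1 → C_0 sends each edge [p,q] (with p < q) to q − p.
The resulting 5×10 matrix has rank 4, and its Smith normal form has invariant factors (1,1,1,1).

∂_2: C_2 → C_1 sends each 2-simplex [p,q,r] to [q,r] − [p,r] + [p,q]. For instance
  ∂ace = ce − ae + ac,
  ∂cde = de − ce + cd.
The 10×5 boundary matrix has rank 5 and Smith normal form diag(1,1,1,1,1).

Computing H_k = (kernel of ∂_k) / (image of ∂_{k+1}):

  H_0: rank C_0 − rank ∂_1 = 5 − 4 = 1, and the invariant factors of ∂_1 are all 1, so H_0 ≅ Z.

(K is a triangulation of the Möbius band.)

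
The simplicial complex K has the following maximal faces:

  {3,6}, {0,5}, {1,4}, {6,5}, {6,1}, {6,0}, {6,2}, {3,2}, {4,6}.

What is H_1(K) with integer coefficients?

We work with the vertex ordering 0 < 1 < 2 < 3 < 4 < 5 < 6. The simplices of K, each written with vertices in increasing order, are:

  0-simplices (7): [0], [1], [2], [3], [4], [5], [6]
  1-simplices (9): [0,5], [0,6], [1,4], [1,6], [2,3], [2,6], [3,6], [4,6], [5,6]

so the chain groups are C_0 ≅ Z^7, C_1 ≅ Z^9.

∂_1: C_1 → C_0 is given by ∂[p,q] = [q] − [p]. For instance
  ∂[0,6] = [6] − [0].
The resulting 7×9 matrix has rank 6, and its Smith normal form has invariant factors (1,1,1,1,1,1).

Now H_k = ker ∂_k / im ∂_{k+1}, so:

  H_1: rank ker ∂_1 − rank ∂_2 = (9 − 6) − 0 = 3, and there is no ∂_2, so H_1 = Z^3.

(K is a triangulation of a wedge of 3 circles.)

H_1 = Z^3.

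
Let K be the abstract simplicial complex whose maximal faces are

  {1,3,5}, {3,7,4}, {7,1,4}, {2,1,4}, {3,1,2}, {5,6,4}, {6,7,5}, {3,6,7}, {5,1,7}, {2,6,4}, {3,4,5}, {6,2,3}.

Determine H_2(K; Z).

Take the total order 1 < 2 < 3 < 4 < 5 < 6 < 7 on the vertex set. Then K (dimension 2) consists of the simplices:

  0-simplices (7): [1], [2], [3], [4], [5], [6], [7]
  1-simplices (18): [1,2], [1,3], [1,4], [1,5], [1,7], [2,3], [2,4], [2,6], [3,4], [3,5], [3,6], [3,7], [4,5], [4,6], [4,7], [5,6], [5,7], [6,7]
  2-simplices (12): [1,2,3], [1,2,4], [1,3,5], [1,4,7], [1,5,7], [2,3,6], [2,4,6], [3,4,5], [3,4,7], [3,6,7], [4,5,6], [5,6,7]

Hence C_0 ≅ Z^7, C_1 ≅ Z^18, C_2 ≅ Z^12.

∂_1: C_1 → C_0 maps an edge to its endpoints' difference, ∂[p,q] = q − p. For instance
  ∂[3,4] = [4] − [3].
As a 7×18 matrix over Z this has rank 6, with invariant factors (1,1,1,1,1,1).

The boundary map ∂_2: C_2 → C_1 maps a triangle to the signed sum of its edges. For instance
  ∂[1,4,7] = [4,7] − [1,7] + [1,4],
  ∂[3,4,5] = [4,5] − [3,5] + [3,4].
The resulting 18×12 matrix has rank 12, and its Smith normal form has invariant factors (1,1,1,1,1,1,1,1,1,1,1,2).

Computing H_k = (kernel of ∂_k) / (image of ∂_{k+1}):

  H_2: rank ker ∂_2 − rank ∂_3 = (12 − 12) − 0 = 0, and there is no ∂_3, so H_2 = 0.

H_2 ≅ 0.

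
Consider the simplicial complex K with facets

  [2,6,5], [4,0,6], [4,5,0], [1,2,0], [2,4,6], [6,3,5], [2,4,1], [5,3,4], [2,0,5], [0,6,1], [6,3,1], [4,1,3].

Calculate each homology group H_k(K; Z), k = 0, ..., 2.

Take the total order 0 < 1 < 2 < 3 < 4 < 5 < 6 on the vertex set. Then K (dimension 2) consists of the simplices:

  0-simplices (7): [0], [1], [2], [3], [4], [5], [6]
  1-simplices (18): [0,1], [0,2], [0,4], [0,5], [0,6], [1,2], [1,3], [1,4], [1,6], [2,4], [2,5], [2,6], [3,4], [3,5], [3,6], [4,5], [4,6], [5,6]
  2-simplices (12): [0,1,2], [0,1,6], [0,2,5], [0,4,5], [0,4,6], [1,2,4], [1,3,4], [1,3,6], [2,4,6], [2,5,6], [3,4,5], [3,5,6]

giving chain groups C_0 ≅ Z^7, C_1 ≅ Z^18, C_2 ≅ Z^12.

Boundary ∂_1: C_1 → C_0 is given by ∂[p,q] = [q] − [p]. For instance
  ∂[2,6] = [6] − [2].
The 7×18 boundary matrix has rank 6 and Smith normal form diag(1,1,1,1,1,1).

Boundary ∂_2: C_2 → C_1 acts by ∂[p,q,r] = [q,r] − [p,r] + [p,q]. For instance
  ∂[0,4,5] = [4,5] − [0,5] + [0,4],
  ∂[1,3,4] = [3,4] − [1,4] + [1,3].
This gives a 18×12 integer matrix of rank 12; reducing to Smith normal form yields diagonal entries (1,1,1,1,1,1,1,1,1,1,1,2).

From H_k ≅ ker(∂_k) / im(∂_{k+1}) we obtain:

  H_0: rank C_0 − rank ∂_1 = 7 − 6 = 1, and the invariant factors of ∂_1 are all 1, so H_0 ≅ Z.
  H_1: rank ker ∂_1 − rank ∂_2 = (18 − 6) − 12 = 0, and ∂_2 has invariant factor 2 > 1, so H_1 ≅ Z_2.
  H_2: rank ker ∂_2 − rank ∂_3 = (12 − 12) − 0 = 0, and there is no ∂_3, so H_2 ≅ 0.

As a check, the Euler characteristic is 7 − 18 + 12 = 1, which agrees with 1 − 0 + 0 = 1.

H_0 ≅ Z,  H_1 ≅ Z_2,  H_2 = 0.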